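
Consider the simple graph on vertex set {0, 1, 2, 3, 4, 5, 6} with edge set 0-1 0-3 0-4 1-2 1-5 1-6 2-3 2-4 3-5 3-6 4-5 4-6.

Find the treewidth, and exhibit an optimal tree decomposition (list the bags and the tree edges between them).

The largest bag has 4 vertices, giving width 3; this decomposition certifies tw(G) ≤ 3. For the lower bound: the 4 vertex sets {4,5}, {0,3}, {1}, {6} are disjoint, each induces a connected subgraph, and every pair is joined by at least one edge of G. Contracting each set to a single vertex therefore yields K_{4} as a minor, and since treewidth is minor-monotone, tw(G) ≥ tw(K_{4}) = 3. Therefore the treewidth is 3.

Treewidth 3.
One optimal decomposition is:
Bags: B1 = {1, 3, 4, 5}  B2 = {0, 1, 3, 4}  B3 = {1, 3, 4, 6}  B4 = {1, 2, 3, 4}
Tree: B1–B2, B2–B3, B3–B4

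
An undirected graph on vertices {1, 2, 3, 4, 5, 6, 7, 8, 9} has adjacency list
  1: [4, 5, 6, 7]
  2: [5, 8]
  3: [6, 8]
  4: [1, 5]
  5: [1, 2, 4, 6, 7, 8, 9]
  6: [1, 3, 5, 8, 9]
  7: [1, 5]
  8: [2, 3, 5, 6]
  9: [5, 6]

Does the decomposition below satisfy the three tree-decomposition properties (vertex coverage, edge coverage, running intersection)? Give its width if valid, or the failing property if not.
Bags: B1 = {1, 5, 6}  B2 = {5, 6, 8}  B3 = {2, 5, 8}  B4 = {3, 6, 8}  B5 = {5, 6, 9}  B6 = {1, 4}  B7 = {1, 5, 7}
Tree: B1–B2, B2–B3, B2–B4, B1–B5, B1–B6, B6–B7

No — edge (5,4) lies in no bag.

A tree decomposition must satisfy three properties: every vertex lies in some bag; for every edge, both endpoints lie together in some bag; and for every vertex, the bags containing it form a connected subtree. Here edge (5,4) lies in no bag, so the decomposition is invalid.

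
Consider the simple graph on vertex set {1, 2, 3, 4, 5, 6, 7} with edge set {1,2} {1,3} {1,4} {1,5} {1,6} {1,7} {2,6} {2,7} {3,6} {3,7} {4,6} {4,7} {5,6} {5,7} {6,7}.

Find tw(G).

3

A width-3 tree decomposition is:
Bags: B1 = {1, 3, 6, 7}  B2 = {1, 2, 6, 7}  B3 = {1, 4, 6, 7}  B4 = {1, 5, 6, 7}
Tree: B1–B2, B2–B3, B3–B4
The largest bag has 4 vertices, giving width 3; this decomposition certifies tw(G) ≤ 3. On the other hand G contains the 4-clique {1, 2, 6, 7}. A clique must lie in a single bag of any decomposition, so no decomposition can have width below 3. Combining the bounds, tw(G) = 3.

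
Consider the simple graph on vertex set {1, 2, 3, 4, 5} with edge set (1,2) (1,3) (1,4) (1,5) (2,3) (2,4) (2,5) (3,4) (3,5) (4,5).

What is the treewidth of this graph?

A width-4 tree decomposition is:
Bags: B1 = {1, 2, 3, 4, 5}
Tree: (single bag)
With just one bag of size 5, the width is 5 − 1 = 4, so tw(G) ≤ 4. Conversely, {1, 2, 3, 4, 5} is a clique of size 5, and the vertices of any clique must share a bag in every tree decomposition; so some bag has ≥ 5 vertices and tw(G) ≥ 4. Combining the bounds, tw(G) = 4.

4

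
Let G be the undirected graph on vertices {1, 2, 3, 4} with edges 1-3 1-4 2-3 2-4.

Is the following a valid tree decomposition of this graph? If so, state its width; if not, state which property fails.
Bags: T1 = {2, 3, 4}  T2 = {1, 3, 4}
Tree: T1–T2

Checking the three conditions: (i) the bags cover all of {1, 2, 3, 4}; (ii) for each edge, some bag contains both endpoints; (iii) the bags containing any fixed vertex form a subtree. All hold, so the decomposition is valid with width 3 − 1 = 2.

Yes; width 2.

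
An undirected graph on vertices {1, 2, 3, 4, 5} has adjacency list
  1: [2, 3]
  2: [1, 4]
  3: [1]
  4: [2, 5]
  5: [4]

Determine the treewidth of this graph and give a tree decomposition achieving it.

Each bag holds 2 vertices, so the decomposition has width 1, which upper-bounds the treewidth. G has an edge, so its treewidth is at least 1. The upper and lower bounds meet at 1, so that is the treewidth.

Treewidth 1.
One optimal decomposition is:
Bags: B1 = {4, 5}  B2 = {2, 4}  B3 = {1, 2}  B4 = {1, 3}
Tree: B1–B2, B2–B3, B3–B4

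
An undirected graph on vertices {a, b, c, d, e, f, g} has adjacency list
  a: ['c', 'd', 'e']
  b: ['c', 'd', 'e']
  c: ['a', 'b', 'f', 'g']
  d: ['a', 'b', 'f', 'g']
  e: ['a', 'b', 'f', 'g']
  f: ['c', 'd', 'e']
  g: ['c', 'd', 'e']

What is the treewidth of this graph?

A width-3 tree decomposition is:
Bags: B1 = {c, d, e, g}  B2 = {c, d, e, f}  B3 = {b, c, d, e}  B4 = {a, c, d, e}
Tree: B1–B2, B2–B3, B3–B4
Each bag holds 4 vertices, so the decomposition has width 3, which upper-bounds the treewidth. For the lower bound: the 4 vertex sets {e,g}, {d,f}, {c}, {b} are disjoint, each induces a connected subgraph, and every pair is joined by at least one edge of G. Contracting each set to a single vertex therefore yields K_{4} as a minor, and since treewidth is minor-monotone, tw(G) ≥ tw(K_{4}) = 3. Combining the bounds, tw(G) = 3.

3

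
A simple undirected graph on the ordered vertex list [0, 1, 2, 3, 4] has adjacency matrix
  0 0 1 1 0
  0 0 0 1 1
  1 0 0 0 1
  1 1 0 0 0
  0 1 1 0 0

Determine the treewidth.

2

A width-2 tree decomposition is:
Bags: B1 = {1, 2, 4}  B2 = {1, 2, 3}  B3 = {0, 2, 3}
Tree: B1–B2, B2–B3
Every bag has size at most 3, so the width is 3 − 1 = 2 and tw(G) ≤ 2. The edges 2–4–1–3–0–2 form a cycle, so G is not a tree and its treewidth is at least 2. The upper and lower bounds meet at 2, so that is the treewidth.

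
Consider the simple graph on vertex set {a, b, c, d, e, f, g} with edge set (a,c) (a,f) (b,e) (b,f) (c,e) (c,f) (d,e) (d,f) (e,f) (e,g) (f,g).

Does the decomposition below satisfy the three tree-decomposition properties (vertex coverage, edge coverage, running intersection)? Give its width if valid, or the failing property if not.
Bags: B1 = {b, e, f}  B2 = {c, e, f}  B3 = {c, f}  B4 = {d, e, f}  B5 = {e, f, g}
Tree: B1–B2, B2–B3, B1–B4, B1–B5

A tree decomposition must satisfy three properties: every vertex lies in some bag; for every edge, both endpoints lie together in some bag; and for every vertex, the bags containing it form a connected subtree. Here vertex a appears in no bag, so the decomposition is invalid.

No — vertex a appears in no bag.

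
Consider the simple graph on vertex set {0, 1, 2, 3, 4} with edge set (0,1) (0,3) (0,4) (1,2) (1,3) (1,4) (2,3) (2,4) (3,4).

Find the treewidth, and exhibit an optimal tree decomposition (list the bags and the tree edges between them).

Every bag has size at most 4, so the width is 4 − 1 = 3 and tw(G) ≤ 3. On the other hand G contains the 4-clique {0, 1, 3, 4}. A clique must lie in a single bag of any decomposition, so no decomposition can have width below 3. Hence tw(G) = 3 exactly.

Treewidth 3.
One optimal decomposition is:
Bags: B1 = {0, 1, 3, 4}  B2 = {1, 2, 3, 4}
Tree: B1–B2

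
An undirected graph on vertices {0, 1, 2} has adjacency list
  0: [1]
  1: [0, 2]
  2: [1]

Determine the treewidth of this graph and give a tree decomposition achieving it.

The largest bag has 2 vertices, giving width 1; this decomposition certifies tw(G) ≤ 1. Since G has at least one edge (e.g. 2–1), it is not an edgeless graph, so tw(G) ≥ 1. Therefore the treewidth is 1.

Treewidth 1.
One such decomposition:
Bags: B1 = {1, 2}  B2 = {0, 1}
Tree: B1–B2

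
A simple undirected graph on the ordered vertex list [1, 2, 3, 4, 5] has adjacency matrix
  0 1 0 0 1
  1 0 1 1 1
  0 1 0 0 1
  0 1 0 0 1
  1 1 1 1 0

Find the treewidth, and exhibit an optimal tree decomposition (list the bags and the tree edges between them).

Treewidth 2.
Bags: B1 = {2, 3, 5}  B2 = {1, 2, 5}  B3 = {2, 4, 5}
Tree: B1–B2, B1–B3

The largest bag has 3 vertices, giving width 2; this decomposition certifies tw(G) ≤ 2. Conversely, {1, 2, 5} is a clique of size 3, and the vertices of any clique must share a bag in every tree decomposition; so some bag has ≥ 3 vertices and tw(G) ≥ 2. Combining the bounds, tw(G) = 2.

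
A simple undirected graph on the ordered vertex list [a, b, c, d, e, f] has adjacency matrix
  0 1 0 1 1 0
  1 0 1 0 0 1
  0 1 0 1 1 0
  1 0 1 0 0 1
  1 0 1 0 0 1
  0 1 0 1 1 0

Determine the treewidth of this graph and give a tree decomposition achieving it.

Every bag has size at most 4, so the width is 4 − 1 = 3 and tw(G) ≤ 3. For the lower bound: the 4 vertex sets {a,d}, {b,c}, {e}, {f} are disjoint, each induces a connected subgraph, and every pair is joined by at least one edge of G. Contracting each set to a single vertex therefore yields K_{4} as a minor, and since treewidth is minor-monotone, tw(G) ≥ tw(K_{4}) = 3. The upper and lower bounds meet at 3, so that is the treewidth.

Treewidth 3.
Bags: B1 = {a, b, d, e}  B2 = {b, c, d, e}  B3 = {b, d, e, f}
Tree: B1–B2, B2–B3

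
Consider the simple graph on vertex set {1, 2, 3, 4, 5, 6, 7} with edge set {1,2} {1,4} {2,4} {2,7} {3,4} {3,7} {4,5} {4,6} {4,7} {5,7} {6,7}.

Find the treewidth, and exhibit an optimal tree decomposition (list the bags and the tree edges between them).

Each bag holds 3 vertices, so the decomposition has width 2, which upper-bounds the treewidth. Conversely, {1, 2, 4} is a clique of size 3, and the vertices of any clique must share a bag in every tree decomposition; so some bag has ≥ 3 vertices and tw(G) ≥ 2. Therefore the treewidth is 2.

Treewidth 2.
Bags: B1 = {4, 5, 7}  B2 = {3, 4, 7}  B3 = {2, 4, 7}  B4 = {1, 2, 4}  B5 = {4, 6, 7}
Tree: B1–B2, B1–B3, B3–B4, B1–B5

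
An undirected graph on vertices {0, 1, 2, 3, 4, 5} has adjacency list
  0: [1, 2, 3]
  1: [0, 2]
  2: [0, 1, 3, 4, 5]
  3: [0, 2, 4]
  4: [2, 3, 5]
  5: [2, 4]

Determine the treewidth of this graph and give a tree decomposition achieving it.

The largest bag has 3 vertices, giving width 2; this decomposition certifies tw(G) ≤ 2. For the lower bound, the 3 vertices {0, 1, 2} are pairwise adjacent, and any tree decomposition puts a clique entirely inside one bag — forcing width ≥ 2. Combining the bounds, tw(G) = 2.

Treewidth 2.
Bags: B1 = {2, 3, 4}  B2 = {2, 4, 5}  B3 = {0, 2, 3}  B4 = {0, 1, 2}
Tree: B1–B2, B1–B3, B3–B4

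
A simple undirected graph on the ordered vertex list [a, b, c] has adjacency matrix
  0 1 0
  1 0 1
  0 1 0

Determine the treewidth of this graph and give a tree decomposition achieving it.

Treewidth 1.
One optimal decomposition is:
Bags: B1 = {a, b}  B2 = {b, c}
Tree: B1–B2

Every bag has size at most 2, so the width is 2 − 1 = 1 and tw(G) ≤ 1. Since G has at least one edge (e.g. a–b), it is not an edgeless graph, so tw(G) ≥ 1. Combining the bounds, tw(G) = 1.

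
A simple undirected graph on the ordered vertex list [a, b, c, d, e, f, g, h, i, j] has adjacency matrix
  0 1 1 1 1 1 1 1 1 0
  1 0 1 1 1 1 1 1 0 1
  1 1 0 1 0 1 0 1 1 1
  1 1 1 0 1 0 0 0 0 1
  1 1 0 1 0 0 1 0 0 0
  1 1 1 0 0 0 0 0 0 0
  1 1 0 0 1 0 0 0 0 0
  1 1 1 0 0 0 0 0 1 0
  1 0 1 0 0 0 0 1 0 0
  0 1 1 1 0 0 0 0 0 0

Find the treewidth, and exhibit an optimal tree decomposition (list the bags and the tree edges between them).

Treewidth 3.
Bags: B1 = {a, b, d, e}  B2 = {a, b, c, d}  B3 = {a, b, c, h}  B4 = {a, b, c, f}  B5 = {a, c, h, i}  B6 = {a, b, e, g}  B7 = {b, c, d, j}
Tree: B1–B2, B2–B3, B2–B4, B3–B5, B1–B6, B2–B7

Every bag has size at most 4, so the width is 4 − 1 = 3 and tw(G) ≤ 3. On the other hand G contains the 4-clique {b, c, d, j}. A clique must lie in a single bag of any decomposition, so no decomposition can have width below 3. Combining the bounds, tw(G) = 3.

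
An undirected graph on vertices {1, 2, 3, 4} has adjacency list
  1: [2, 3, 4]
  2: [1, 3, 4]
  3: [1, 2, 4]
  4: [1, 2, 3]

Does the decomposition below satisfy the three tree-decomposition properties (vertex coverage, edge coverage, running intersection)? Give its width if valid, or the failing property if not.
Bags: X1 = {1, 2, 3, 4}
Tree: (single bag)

Yes; width 3.

Vertex coverage: the bags together contain {1, 2, 3, 4}, the full vertex set. Edge coverage: each edge of G has both endpoints in at least one bag. Running intersection: for every vertex, the bags containing it form a connected subtree. All three properties hold, so this is a valid tree decomposition of width max|bag| − 1 = 3, and hence tw(G) ≤ 3.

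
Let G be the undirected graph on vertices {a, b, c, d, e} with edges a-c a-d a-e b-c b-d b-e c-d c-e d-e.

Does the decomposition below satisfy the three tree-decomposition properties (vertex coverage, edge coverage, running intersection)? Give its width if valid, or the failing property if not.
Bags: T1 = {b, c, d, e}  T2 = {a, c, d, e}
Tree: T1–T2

Checking the three conditions: (i) the bags cover all of {a, b, c, d, e}; (ii) for each edge, some bag contains both endpoints; (iii) the bags containing any fixed vertex form a subtree. All hold, so the decomposition is valid with width 4 − 1 = 3.

Yes; width 3.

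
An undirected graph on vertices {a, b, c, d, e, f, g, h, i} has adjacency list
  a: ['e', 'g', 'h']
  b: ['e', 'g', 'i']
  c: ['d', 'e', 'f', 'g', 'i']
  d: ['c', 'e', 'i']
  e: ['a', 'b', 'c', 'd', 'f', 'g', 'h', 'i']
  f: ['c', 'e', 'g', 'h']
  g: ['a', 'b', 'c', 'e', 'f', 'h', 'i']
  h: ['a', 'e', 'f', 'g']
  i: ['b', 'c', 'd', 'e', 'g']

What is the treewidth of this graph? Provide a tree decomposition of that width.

Treewidth 3.
Bags: B1 = {e, f, g, h}  B2 = {c, e, f, g}  B3 = {c, e, g, i}  B4 = {a, e, g, h}  B5 = {c, d, e, i}  B6 = {b, e, g, i}
Tree: B1–B2, B2–B3, B1–B4, B3–B5, B3–B6

The largest bag has 4 vertices, giving width 3; this decomposition certifies tw(G) ≤ 3. On the other hand G contains the 4-clique {c, d, e, i}. A clique must lie in a single bag of any decomposition, so no decomposition can have width below 3. Therefore the treewidth is 3.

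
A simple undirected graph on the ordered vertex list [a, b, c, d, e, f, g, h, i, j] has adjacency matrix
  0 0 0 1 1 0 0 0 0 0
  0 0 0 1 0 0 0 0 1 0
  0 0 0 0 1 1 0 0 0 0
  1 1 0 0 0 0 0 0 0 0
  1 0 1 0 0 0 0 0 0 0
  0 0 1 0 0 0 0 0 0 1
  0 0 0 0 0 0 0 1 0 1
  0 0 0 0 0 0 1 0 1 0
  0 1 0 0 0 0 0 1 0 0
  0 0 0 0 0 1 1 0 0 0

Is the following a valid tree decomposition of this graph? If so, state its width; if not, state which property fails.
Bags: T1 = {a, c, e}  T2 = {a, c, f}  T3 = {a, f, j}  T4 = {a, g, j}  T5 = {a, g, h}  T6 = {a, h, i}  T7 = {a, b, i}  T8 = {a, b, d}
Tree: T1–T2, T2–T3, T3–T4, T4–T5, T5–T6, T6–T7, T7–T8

Vertex coverage: the bags together contain {a, b, c, d, e, f, g, h, i, j}, the full vertex set. Edge coverage: each edge of G has both endpoints in at least one bag. Running intersection: for every vertex, the bags containing it form a connected subtree. All three properties hold, so this is a valid tree decomposition of width max|bag| − 1 = 2, and hence tw(G) ≤ 2.

Yes; width 2.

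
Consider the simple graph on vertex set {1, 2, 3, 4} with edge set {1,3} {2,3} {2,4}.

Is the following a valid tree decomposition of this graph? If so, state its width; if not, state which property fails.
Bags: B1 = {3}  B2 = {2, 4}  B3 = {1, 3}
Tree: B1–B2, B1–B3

No — edge (2,3) lies in no bag.

A tree decomposition must satisfy three properties: every vertex lies in some bag; for every edge, both endpoints lie together in some bag; and for every vertex, the bags containing it form a connected subtree. Here edge (2,3) lies in no bag, so the decomposition is invalid.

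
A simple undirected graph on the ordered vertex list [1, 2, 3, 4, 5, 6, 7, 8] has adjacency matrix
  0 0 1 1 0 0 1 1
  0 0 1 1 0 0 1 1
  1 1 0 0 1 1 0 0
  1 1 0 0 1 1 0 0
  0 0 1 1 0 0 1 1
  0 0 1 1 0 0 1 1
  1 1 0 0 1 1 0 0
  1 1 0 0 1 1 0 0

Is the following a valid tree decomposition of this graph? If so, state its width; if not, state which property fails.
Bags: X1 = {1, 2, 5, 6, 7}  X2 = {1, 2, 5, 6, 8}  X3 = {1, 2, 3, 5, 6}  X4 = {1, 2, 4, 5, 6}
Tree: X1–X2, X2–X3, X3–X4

Every vertex of G appears in some bag (union = {1, 2, 3, 4, 5, 6, 7, 8}); every edge is covered by a bag; and for each vertex v the set of bags containing v is connected in the bag tree. The decomposition is therefore valid. The largest bag has 5 vertices, so the width is 4.

Yes; width 4.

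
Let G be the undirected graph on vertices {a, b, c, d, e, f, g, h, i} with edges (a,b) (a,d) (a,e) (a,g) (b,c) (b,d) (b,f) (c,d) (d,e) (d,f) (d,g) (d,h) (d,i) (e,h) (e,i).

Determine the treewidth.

A width-2 tree decomposition is:
Bags: B1 = {d, e, i}  B2 = {d, e, h}  B3 = {a, d, e}  B4 = {a, b, d}  B5 = {b, c, d}  B6 = {a, d, g}  B7 = {b, d, f}
Tree: B1–B2, B1–B3, B3–B4, B4–B5, B3–B6, B4–B7
Each bag holds 3 vertices, so the decomposition has width 2, which upper-bounds the treewidth. For the lower bound, the 3 vertices {a, d, g} are pairwise adjacent, and any tree decomposition puts a clique entirely inside one bag — forcing width ≥ 2. The upper and lower bounds meet at 2, so that is the treewidth.

2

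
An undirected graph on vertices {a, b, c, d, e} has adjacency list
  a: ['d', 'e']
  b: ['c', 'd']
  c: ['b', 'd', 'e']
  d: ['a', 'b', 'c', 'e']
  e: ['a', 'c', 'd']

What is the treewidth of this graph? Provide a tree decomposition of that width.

Treewidth 2.
One such decomposition:
Bags: B1 = {c, d, e}  B2 = {b, c, d}  B3 = {a, d, e}
Tree: B1–B2, B1–B3

Each bag holds 3 vertices, so the decomposition has width 2, which upper-bounds the treewidth. Conversely, {c, d, e} is a clique of size 3, and the vertices of any clique must share a bag in every tree decomposition; so some bag has ≥ 3 vertices and tw(G) ≥ 2. Combining the bounds, tw(G) = 2.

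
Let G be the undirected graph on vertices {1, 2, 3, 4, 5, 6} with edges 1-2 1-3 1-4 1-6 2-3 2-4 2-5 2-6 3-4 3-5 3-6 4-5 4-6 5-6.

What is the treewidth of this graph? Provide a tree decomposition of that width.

Treewidth 4.
One optimal decomposition is:
Bags: B1 = {1, 2, 3, 4, 6}  B2 = {2, 3, 4, 5, 6}
Tree: B1–B2

The largest bag has 5 vertices, giving width 4; this decomposition certifies tw(G) ≤ 4. For the lower bound, the 5 vertices {1, 2, 3, 4, 6} are pairwise adjacent, and any tree decomposition puts a clique entirely inside one bag — forcing width ≥ 4. Hence tw(G) = 4 exactly.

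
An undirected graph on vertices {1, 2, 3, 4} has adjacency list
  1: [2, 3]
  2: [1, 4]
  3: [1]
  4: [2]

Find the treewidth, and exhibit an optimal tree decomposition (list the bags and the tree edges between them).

The largest bag has 2 vertices, giving width 1; this decomposition certifies tw(G) ≤ 1. Any graph with an edge has treewidth ≥ 1, and G has the edge 3–1. The upper and lower bounds meet at 1, so that is the treewidth.

Treewidth 1.
One such decomposition:
Bags: B1 = {1, 3}  B2 = {1, 2}  B3 = {2, 4}
Tree: B1–B2, B2–B3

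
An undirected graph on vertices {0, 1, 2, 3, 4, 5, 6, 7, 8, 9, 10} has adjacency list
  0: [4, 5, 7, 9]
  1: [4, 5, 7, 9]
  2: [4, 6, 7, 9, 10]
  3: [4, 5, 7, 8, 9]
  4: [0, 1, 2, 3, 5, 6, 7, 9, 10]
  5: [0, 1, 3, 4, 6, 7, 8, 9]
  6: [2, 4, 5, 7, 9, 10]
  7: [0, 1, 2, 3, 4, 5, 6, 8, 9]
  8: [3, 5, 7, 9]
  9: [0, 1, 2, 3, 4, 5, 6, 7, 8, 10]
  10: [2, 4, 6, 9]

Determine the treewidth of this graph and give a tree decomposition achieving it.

Each bag holds 5 vertices, so the decomposition has width 4, which upper-bounds the treewidth. For the lower bound, the 5 vertices {3, 5, 7, 8, 9} are pairwise adjacent, and any tree decomposition puts a clique entirely inside one bag — forcing width ≥ 4. Therefore the treewidth is 4.

Treewidth 4.
Bags: B1 = {3, 4, 5, 7, 9}  B2 = {4, 5, 6, 7, 9}  B3 = {2, 4, 6, 7, 9}  B4 = {0, 4, 5, 7, 9}  B5 = {1, 4, 5, 7, 9}  B6 = {3, 5, 7, 8, 9}  B7 = {2, 4, 6, 9, 10}
Tree: B1–B2, B2–B3, B1–B4, B4–B5, B1–B6, B3–B7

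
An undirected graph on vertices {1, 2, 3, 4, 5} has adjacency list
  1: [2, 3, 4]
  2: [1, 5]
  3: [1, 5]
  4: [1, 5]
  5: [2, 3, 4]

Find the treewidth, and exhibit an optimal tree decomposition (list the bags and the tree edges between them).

Treewidth 2.
Bags: B1 = {1, 4, 5}  B2 = {1, 2, 5}  B3 = {1, 3, 5}
Tree: B1–B2, B2–B3

The largest bag has 3 vertices, giving width 2; this decomposition certifies tw(G) ≤ 2. Since 4–5–2–1–4 is a cycle in G, G is not acyclic. Forests are exactly the graphs of treewidth ≤ 1, so tw(G) ≥ 2. The upper and lower bounds meet at 2, so that is the treewidth.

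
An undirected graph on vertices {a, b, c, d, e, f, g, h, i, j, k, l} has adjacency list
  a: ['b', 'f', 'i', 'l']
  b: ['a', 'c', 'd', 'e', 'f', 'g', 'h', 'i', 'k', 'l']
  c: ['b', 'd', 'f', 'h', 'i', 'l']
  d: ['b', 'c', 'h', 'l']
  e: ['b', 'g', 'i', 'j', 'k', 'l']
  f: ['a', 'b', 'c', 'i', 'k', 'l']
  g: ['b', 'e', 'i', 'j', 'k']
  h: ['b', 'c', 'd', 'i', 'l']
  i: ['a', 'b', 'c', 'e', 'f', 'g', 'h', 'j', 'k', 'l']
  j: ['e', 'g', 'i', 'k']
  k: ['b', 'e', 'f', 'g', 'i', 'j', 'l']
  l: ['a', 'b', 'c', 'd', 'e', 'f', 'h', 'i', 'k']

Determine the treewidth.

A width-4 tree decomposition is:
Bags: B1 = {a, b, f, i, l}  B2 = {b, c, f, i, l}  B3 = {b, c, h, i, l}  B4 = {b, f, i, k, l}  B5 = {b, e, i, k, l}  B6 = {b, e, g, i, k}  B7 = {b, c, d, h, l}  B8 = {e, g, i, j, k}
Tree: B1–B2, B2–B3, B2–B4, B4–B5, B5–B6, B3–B7, B6–B8
The largest bag has 5 vertices, giving width 4; this decomposition certifies tw(G) ≤ 4. On the other hand G contains the 5-clique {e, g, i, j, k}. A clique must lie in a single bag of any decomposition, so no decomposition can have width below 4. Hence tw(G) = 4 exactly.

4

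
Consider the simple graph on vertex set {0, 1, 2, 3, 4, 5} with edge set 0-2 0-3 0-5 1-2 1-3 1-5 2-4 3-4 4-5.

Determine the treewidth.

A width-3 tree decomposition is:
Bags: B1 = {0, 1, 2, 4}  B2 = {0, 1, 3, 4}  B3 = {0, 1, 4, 5}
Tree: B1–B2, B2–B3
The largest bag has 4 vertices, giving width 3; this decomposition certifies tw(G) ≤ 3. For the lower bound: the 4 vertex sets {1,2}, {3,4}, {0}, {5} are disjoint, each induces a connected subgraph, and every pair is joined by at least one edge of G. Contracting each set to a single vertex therefore yields K_{4} as a minor, and since treewidth is minor-monotone, tw(G) ≥ tw(K_{4}) = 3. Hence tw(G) = 3 exactly.

3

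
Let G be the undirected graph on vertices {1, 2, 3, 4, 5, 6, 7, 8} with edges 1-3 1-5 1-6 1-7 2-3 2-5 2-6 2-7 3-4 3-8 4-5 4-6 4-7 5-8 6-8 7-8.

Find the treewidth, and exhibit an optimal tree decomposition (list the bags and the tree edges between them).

The largest bag has 5 vertices, giving width 4; this decomposition certifies tw(G) ≤ 4. For the lower bound: the 5 vertex sets {1,3}, {4,6}, {2,7}, {5}, {8} are disjoint, each induces a connected subgraph, and every pair is joined by at least one edge of G. Contracting each set to a single vertex therefore yields K_{5} as a minor, and since treewidth is minor-monotone, tw(G) ≥ tw(K_{5}) = 4. Combining the bounds, tw(G) = 4.

Treewidth 4.
Bags: B1 = {1, 3, 5, 6, 7}  B2 = {3, 4, 5, 6, 7}  B3 = {2, 3, 5, 6, 7}  B4 = {3, 5, 6, 7, 8}
Tree: B1–B2, B2–B3, B3–B4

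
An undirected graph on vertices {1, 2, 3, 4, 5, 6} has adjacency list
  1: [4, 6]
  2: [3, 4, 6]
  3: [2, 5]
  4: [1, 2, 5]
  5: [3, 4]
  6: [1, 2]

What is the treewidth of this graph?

A width-2 tree decomposition is:
Bags: B1 = {2, 3, 5}  B2 = {2, 4, 5}  B3 = {2, 4, 6}  B4 = {1, 4, 6}
Tree: B1–B2, B2–B3, B3–B4
The largest bag has 3 vertices, giving width 2; this decomposition certifies tw(G) ≤ 2. Since 3–5–4–2–3 is a cycle in G, G is not acyclic. Forests are exactly the graphs of treewidth ≤ 1, so tw(G) ≥ 2. Hence tw(G) = 2 exactly.

2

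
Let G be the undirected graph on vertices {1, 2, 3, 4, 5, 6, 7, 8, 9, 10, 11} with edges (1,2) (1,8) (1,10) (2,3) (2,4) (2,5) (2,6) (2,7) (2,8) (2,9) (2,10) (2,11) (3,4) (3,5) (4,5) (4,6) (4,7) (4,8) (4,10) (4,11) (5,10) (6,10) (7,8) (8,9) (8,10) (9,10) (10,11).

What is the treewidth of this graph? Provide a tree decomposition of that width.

Treewidth 3.
One such decomposition:
Bags: B1 = {2, 3, 4, 5}  B2 = {2, 4, 5, 10}  B3 = {2, 4, 6, 10}  B4 = {2, 4, 10, 11}  B5 = {2, 4, 8, 10}  B6 = {1, 2, 8, 10}  B7 = {2, 4, 7, 8}  B8 = {2, 8, 9, 10}
Tree: B1–B2, B2–B3, B2–B4, B4–B5, B5–B6, B5–B7, B6–B8

Every bag has size at most 4, so the width is 4 − 1 = 3 and tw(G) ≤ 3. Conversely, {1, 2, 8, 10} is a clique of size 4, and the vertices of any clique must share a bag in every tree decomposition; so some bag has ≥ 4 vertices and tw(G) ≥ 3. Combining the bounds, tw(G) = 3.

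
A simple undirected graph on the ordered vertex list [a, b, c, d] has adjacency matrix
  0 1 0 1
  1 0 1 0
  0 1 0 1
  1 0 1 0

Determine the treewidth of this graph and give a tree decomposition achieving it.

Treewidth 2.
One optimal decomposition is:
Bags: B1 = {a, c, d}  B2 = {a, b, c}
Tree: B1–B2

Each bag holds 3 vertices, so the decomposition has width 2, which upper-bounds the treewidth. For the lower bound, G contains the cycle c–d–a–b–c, so G is not a forest; only forests have treewidth ≤ 1, hence tw(G) ≥ 2. Therefore the treewidth is 2.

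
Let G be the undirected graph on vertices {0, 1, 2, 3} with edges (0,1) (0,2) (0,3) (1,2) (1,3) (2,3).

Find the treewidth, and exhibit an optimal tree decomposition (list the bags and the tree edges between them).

Treewidth 3.
One optimal decomposition is:
Bags: B1 = {0, 1, 2, 3}
Tree: (single bag)

A single bag containing all 4 vertices is trivially a valid decomposition of width 3. For the lower bound, the 4 vertices {0, 1, 2, 3} are pairwise adjacent, and any tree decomposition puts a clique entirely inside one bag — forcing width ≥ 3. Hence tw(G) = 3 exactly.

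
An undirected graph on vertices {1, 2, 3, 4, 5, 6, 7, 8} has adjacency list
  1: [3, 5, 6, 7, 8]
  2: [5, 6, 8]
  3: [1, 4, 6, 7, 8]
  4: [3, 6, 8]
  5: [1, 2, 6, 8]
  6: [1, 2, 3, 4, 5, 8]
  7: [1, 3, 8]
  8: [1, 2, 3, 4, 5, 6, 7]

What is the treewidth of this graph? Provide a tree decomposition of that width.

Treewidth 3.
One such decomposition:
Bags: B1 = {2, 5, 6, 8}  B2 = {1, 5, 6, 8}  B3 = {1, 3, 6, 8}  B4 = {3, 4, 6, 8}  B5 = {1, 3, 7, 8}
Tree: B1–B2, B2–B3, B3–B4, B3–B5

The largest bag has 4 vertices, giving width 3; this decomposition certifies tw(G) ≤ 3. Conversely, {1, 3, 6, 8} is a clique of size 4, and the vertices of any clique must share a bag in every tree decomposition; so some bag has ≥ 4 vertices and tw(G) ≥ 3. The upper and lower bounds meet at 3, so that is the treewidth.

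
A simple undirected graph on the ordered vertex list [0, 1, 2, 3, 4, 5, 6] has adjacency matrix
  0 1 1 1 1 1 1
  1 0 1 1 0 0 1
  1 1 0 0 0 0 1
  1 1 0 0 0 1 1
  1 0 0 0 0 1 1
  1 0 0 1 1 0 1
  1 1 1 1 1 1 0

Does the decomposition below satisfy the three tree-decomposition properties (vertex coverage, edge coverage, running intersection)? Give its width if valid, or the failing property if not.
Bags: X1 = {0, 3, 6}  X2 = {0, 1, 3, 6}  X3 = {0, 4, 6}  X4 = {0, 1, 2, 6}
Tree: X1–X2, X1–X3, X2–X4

No — vertex 5 appears in no bag.

A tree decomposition must satisfy three properties: every vertex lies in some bag; for every edge, both endpoints lie together in some bag; and for every vertex, the bags containing it form a connected subtree. Here vertex 5 appears in no bag, so the decomposition is invalid.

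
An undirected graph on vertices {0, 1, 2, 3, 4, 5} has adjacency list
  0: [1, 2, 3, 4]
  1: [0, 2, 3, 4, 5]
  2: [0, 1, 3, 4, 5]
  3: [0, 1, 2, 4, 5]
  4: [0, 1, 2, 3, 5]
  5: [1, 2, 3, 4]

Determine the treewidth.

A width-4 tree decomposition is:
Bags: B1 = {0, 1, 2, 3, 4}  B2 = {1, 2, 3, 4, 5}
Tree: B1–B2
Every bag has size at most 5, so the width is 5 − 1 = 4 and tw(G) ≤ 4. Conversely, {0, 1, 2, 3, 4} is a clique of size 5, and the vertices of any clique must share a bag in every tree decomposition; so some bag has ≥ 5 vertices and tw(G) ≥ 4. The upper and lower bounds meet at 4, so that is the treewidth.

4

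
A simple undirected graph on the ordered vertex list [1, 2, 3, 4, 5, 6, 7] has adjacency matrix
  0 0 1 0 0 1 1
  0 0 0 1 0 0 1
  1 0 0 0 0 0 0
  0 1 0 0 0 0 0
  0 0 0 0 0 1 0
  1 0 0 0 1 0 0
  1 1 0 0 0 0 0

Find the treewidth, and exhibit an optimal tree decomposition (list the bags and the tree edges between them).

Treewidth 1.
Bags: B1 = {2, 7}  B2 = {1, 7}  B3 = {2, 4}  B4 = {1, 6}  B5 = {1, 3}  B6 = {5, 6}
Tree: B1–B2, B1–B3, B2–B4, B4–B5, B4–B6

The largest bag has 2 vertices, giving width 1; this decomposition certifies tw(G) ≤ 1. Since G has at least one edge (e.g. 2–7), it is not an edgeless graph, so tw(G) ≥ 1. Combining the bounds, tw(G) = 1.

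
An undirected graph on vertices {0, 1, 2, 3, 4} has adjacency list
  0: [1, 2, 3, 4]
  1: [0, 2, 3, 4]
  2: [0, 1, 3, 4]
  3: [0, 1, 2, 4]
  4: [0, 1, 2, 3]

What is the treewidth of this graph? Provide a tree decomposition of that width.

A single bag containing all 5 vertices is trivially a valid decomposition of width 4. Conversely, {0, 1, 2, 3, 4} is a clique of size 5, and the vertices of any clique must share a bag in every tree decomposition; so some bag has ≥ 5 vertices and tw(G) ≥ 4. The upper and lower bounds meet at 4, so that is the treewidth.

Treewidth 4.
One optimal decomposition is:
Bags: B1 = {0, 1, 2, 3, 4}
Tree: (single bag)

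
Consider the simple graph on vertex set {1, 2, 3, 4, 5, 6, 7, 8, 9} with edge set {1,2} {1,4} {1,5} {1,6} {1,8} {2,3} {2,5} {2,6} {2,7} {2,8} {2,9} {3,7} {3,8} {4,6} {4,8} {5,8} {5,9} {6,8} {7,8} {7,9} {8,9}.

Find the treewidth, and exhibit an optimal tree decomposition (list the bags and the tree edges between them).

Every bag has size at most 4, so the width is 4 − 1 = 3 and tw(G) ≤ 3. On the other hand G contains the 4-clique {1, 2, 5, 8}. A clique must lie in a single bag of any decomposition, so no decomposition can have width below 3. Hence tw(G) = 3 exactly.

Treewidth 3.
Bags: B1 = {1, 2, 5, 8}  B2 = {2, 5, 8, 9}  B3 = {2, 7, 8, 9}  B4 = {2, 3, 7, 8}  B5 = {1, 2, 6, 8}  B6 = {1, 4, 6, 8}
Tree: B1–B2, B2–B3, B3–B4, B1–B5, B5–B6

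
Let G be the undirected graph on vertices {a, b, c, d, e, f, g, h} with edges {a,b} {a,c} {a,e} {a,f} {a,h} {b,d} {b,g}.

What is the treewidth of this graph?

1

A width-1 tree decomposition is:
Bags: B1 = {a, b}  B2 = {a, f}  B3 = {b, g}  B4 = {a, c}  B5 = {b, d}  B6 = {a, h}  B7 = {a, e}
Tree: B1–B2, B1–B3, B1–B4, B1–B5, B2–B6, B4–B7
The largest bag has 2 vertices, giving width 1; this decomposition certifies tw(G) ≤ 1. Since G has at least one edge (e.g. a–b), it is not an edgeless graph, so tw(G) ≥ 1. Combining the bounds, tw(G) = 1.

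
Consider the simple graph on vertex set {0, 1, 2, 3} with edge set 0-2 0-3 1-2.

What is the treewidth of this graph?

A width-1 tree decomposition is:
Bags: B1 = {0, 3}  B2 = {0, 2}  B3 = {1, 2}
Tree: B1–B2, B2–B3
Every bag has size at most 2, so the width is 2 − 1 = 1 and tw(G) ≤ 1. G has an edge, so its treewidth is at least 1. Therefore the treewidth is 1.

1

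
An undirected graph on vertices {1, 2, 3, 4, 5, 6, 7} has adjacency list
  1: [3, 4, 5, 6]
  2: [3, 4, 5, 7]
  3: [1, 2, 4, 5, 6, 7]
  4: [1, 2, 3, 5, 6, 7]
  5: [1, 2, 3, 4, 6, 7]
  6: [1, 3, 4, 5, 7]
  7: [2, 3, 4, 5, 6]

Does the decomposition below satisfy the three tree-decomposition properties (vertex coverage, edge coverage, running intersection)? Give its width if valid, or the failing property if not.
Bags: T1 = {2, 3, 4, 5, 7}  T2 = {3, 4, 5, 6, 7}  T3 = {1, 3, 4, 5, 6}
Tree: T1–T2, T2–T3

Yes; width 4.

Vertex coverage: the bags together contain {1, 2, 3, 4, 5, 6, 7}, the full vertex set. Edge coverage: each edge of G has both endpoints in at least one bag. Running intersection: for every vertex, the bags containing it form a connected subtree. All three properties hold, so this is a valid tree decomposition of width max|bag| − 1 = 4, and hence tw(G) ≤ 4.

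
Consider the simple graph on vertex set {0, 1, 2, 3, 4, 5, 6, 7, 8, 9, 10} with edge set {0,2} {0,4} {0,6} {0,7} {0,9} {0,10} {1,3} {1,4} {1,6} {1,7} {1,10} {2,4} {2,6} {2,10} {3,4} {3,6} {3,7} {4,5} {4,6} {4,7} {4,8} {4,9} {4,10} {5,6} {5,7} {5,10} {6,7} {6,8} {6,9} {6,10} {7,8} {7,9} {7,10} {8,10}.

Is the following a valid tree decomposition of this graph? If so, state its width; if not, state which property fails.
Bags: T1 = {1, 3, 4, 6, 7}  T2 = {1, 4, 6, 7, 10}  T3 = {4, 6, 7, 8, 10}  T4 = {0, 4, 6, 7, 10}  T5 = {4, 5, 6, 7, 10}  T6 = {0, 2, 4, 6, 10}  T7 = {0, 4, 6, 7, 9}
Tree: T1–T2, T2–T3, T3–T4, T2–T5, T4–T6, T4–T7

Yes; width 4.

Every vertex of G appears in some bag (union = {0, 1, 2, 3, 4, 5, 6, 7, 8, 9, 10}); every edge is covered by a bag; and for each vertex v the set of bags containing v is connected in the bag tree. The decomposition is therefore valid. The largest bag has 5 vertices, so the width is 4.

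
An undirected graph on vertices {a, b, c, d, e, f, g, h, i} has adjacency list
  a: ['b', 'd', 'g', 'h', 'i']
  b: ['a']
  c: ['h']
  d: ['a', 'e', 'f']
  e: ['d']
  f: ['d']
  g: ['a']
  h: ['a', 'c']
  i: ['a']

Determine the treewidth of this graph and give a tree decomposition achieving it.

Every bag has size at most 2, so the width is 2 − 1 = 1 and tw(G) ≤ 1. Since G has at least one edge (e.g. d–a), it is not an edgeless graph, so tw(G) ≥ 1. Therefore the treewidth is 1.

Treewidth 1.
One such decomposition:
Bags: B1 = {a, d}  B2 = {d, f}  B3 = {a, b}  B4 = {a, g}  B5 = {a, h}  B6 = {d, e}  B7 = {a, i}  B8 = {c, h}
Tree: B1–B2, B1–B3, B3–B4, B4–B5, B2–B6, B4–B7, B5–B8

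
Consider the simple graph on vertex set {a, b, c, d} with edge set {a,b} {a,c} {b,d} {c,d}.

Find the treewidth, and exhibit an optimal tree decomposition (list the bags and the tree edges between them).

Every bag has size at most 3, so the width is 3 − 1 = 2 and tw(G) ≤ 2. Since d–c–a–b–d is a cycle in G, G is not acyclic. Forests are exactly the graphs of treewidth ≤ 1, so tw(G) ≥ 2. Hence tw(G) = 2 exactly.

Treewidth 2.
Bags: B1 = {a, c, d}  B2 = {a, b, d}
Tree: B1–B2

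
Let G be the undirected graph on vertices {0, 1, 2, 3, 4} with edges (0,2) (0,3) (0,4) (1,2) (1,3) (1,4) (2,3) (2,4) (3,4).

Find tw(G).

A width-3 tree decomposition is:
Bags: B1 = {0, 2, 3, 4}  B2 = {1, 2, 3, 4}
Tree: B1–B2
Every bag has size at most 4, so the width is 4 − 1 = 3 and tw(G) ≤ 3. Conversely, {0, 2, 3, 4} is a clique of size 4, and the vertices of any clique must share a bag in every tree decomposition; so some bag has ≥ 4 vertices and tw(G) ≥ 3. Hence tw(G) = 3 exactly.

3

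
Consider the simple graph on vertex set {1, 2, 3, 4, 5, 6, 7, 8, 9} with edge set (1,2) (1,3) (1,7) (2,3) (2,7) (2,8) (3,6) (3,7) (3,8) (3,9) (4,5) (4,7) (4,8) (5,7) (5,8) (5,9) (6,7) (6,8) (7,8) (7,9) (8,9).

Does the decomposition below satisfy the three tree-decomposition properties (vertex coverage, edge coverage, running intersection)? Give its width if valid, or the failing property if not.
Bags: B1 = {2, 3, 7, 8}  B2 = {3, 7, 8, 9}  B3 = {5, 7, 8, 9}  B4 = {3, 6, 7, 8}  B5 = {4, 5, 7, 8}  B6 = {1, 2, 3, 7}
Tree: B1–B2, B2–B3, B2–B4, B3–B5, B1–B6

Every vertex of G appears in some bag (union = {1, 2, 3, 4, 5, 6, 7, 8, 9}); every edge is covered by a bag; and for each vertex v the set of bags containing v is connected in the bag tree. The decomposition is therefore valid. The largest bag has 4 vertices, so the width is 3.

Yes; width 3.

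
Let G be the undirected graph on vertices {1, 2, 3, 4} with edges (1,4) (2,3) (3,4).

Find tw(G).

A width-1 tree decomposition is:
Bags: B1 = {3, 4}  B2 = {2, 3}  B3 = {1, 4}
Tree: B1–B2, B1–B3
The largest bag has 2 vertices, giving width 1; this decomposition certifies tw(G) ≤ 1. Since G has at least one edge (e.g. 3–4), it is not an edgeless graph, so tw(G) ≥ 1. The upper and lower bounds meet at 1, so that is the treewidth.

1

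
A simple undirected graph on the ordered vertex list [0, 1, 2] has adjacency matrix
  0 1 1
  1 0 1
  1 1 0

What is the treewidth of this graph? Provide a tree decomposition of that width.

With just one bag of size 3, the width is 3 − 1 = 2, so tw(G) ≤ 2. On the other hand G contains the 3-clique {0, 1, 2}. A clique must lie in a single bag of any decomposition, so no decomposition can have width below 2. The upper and lower bounds meet at 2, so that is the treewidth.

Treewidth 2.
One such decomposition:
Bags: B1 = {0, 1, 2}
Tree: (single bag)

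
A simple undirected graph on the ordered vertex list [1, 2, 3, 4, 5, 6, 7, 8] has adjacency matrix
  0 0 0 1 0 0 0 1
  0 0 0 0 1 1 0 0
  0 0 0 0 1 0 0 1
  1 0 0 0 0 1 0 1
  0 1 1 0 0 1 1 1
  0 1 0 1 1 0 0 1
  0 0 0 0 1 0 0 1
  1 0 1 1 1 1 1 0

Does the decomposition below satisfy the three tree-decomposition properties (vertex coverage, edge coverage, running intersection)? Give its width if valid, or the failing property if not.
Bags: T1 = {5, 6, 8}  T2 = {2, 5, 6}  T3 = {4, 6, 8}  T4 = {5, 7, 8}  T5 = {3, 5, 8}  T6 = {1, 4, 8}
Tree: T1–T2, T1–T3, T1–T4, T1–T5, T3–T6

Yes; width 2.

Checking the three conditions: (i) the bags cover all of {1, 2, 3, 4, 5, 6, 7, 8}; (ii) for each edge, some bag contains both endpoints; (iii) the bags containing any fixed vertex form a subtree. All hold, so the decomposition is valid with width 3 − 1 = 2.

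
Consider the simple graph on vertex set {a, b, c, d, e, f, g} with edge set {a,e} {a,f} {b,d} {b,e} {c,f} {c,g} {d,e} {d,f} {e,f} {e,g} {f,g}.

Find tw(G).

2

A width-2 tree decomposition is:
Bags: B1 = {d, e, f}  B2 = {e, f, g}  B3 = {c, f, g}  B4 = {b, d, e}  B5 = {a, e, f}
Tree: B1–B2, B2–B3, B1–B4, B2–B5
Each bag holds 3 vertices, so the decomposition has width 2, which upper-bounds the treewidth. Conversely, {d, e, f} is a clique of size 3, and the vertices of any clique must share a bag in every tree decomposition; so some bag has ≥ 3 vertices and tw(G) ≥ 2. Therefore the treewidth is 2.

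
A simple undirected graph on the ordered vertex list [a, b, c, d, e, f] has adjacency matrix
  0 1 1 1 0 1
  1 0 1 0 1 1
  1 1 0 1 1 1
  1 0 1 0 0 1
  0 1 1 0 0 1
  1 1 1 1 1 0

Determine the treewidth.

A width-3 tree decomposition is:
Bags: B1 = {a, c, d, f}  B2 = {a, b, c, f}  B3 = {b, c, e, f}
Tree: B1–B2, B2–B3
Each bag holds 4 vertices, so the decomposition has width 3, which upper-bounds the treewidth. On the other hand G contains the 4-clique {b, c, e, f}. A clique must lie in a single bag of any decomposition, so no decomposition can have width below 3. Therefore the treewidth is 3.

3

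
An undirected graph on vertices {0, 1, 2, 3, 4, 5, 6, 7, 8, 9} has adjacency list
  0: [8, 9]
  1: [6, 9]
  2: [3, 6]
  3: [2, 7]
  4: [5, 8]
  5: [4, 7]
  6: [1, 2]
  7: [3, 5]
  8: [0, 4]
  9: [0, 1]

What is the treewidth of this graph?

2

A width-2 tree decomposition is:
Bags: B1 = {1, 6, 9}  B2 = {2, 6, 9}  B3 = {2, 3, 9}  B4 = {3, 7, 9}  B5 = {5, 7, 9}  B6 = {4, 5, 9}  B7 = {4, 8, 9}  B8 = {0, 8, 9}
Tree: B1–B2, B2–B3, B3–B4, B4–B5, B5–B6, B6–B7, B7–B8
Each bag holds 3 vertices, so the decomposition has width 2, which upper-bounds the treewidth. The edges 9–1–6–2–3–7–5–4–8–0–9 form a cycle, so G is not a tree and its treewidth is at least 2. Combining the bounds, tw(G) = 2.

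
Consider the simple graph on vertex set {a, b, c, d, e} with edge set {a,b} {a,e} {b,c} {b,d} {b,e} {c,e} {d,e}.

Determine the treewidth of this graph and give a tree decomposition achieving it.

The largest bag has 3 vertices, giving width 2; this decomposition certifies tw(G) ≤ 2. On the other hand G contains the 3-clique {b, d, e}. A clique must lie in a single bag of any decomposition, so no decomposition can have width below 2. Combining the bounds, tw(G) = 2.

Treewidth 2.
Bags: B1 = {b, d, e}  B2 = {a, b, e}  B3 = {b, c, e}
Tree: B1–B2, B2–B3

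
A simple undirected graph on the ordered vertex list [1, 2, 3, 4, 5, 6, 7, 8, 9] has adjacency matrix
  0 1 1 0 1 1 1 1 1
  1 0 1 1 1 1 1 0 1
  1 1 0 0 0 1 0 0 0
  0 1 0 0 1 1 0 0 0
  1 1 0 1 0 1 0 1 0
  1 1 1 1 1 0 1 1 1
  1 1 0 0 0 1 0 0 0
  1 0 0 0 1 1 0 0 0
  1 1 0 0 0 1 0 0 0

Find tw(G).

3

A width-3 tree decomposition is:
Bags: B1 = {1, 2, 5, 6}  B2 = {1, 2, 6, 7}  B3 = {1, 2, 3, 6}  B4 = {1, 2, 6, 9}  B5 = {2, 4, 5, 6}  B6 = {1, 5, 6, 8}
Tree: B1–B2, B2–B3, B1–B4, B1–B5, B1–B6
Every bag has size at most 4, so the width is 4 − 1 = 3 and tw(G) ≤ 3. On the other hand G contains the 4-clique {1, 5, 6, 8}. A clique must lie in a single bag of any decomposition, so no decomposition can have width below 3. Hence tw(G) = 3 exactly.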